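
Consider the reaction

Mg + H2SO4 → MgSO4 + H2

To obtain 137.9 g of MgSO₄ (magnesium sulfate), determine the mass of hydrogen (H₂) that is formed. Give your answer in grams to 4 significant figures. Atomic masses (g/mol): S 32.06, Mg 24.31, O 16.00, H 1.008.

M(MgSO4) = 24.31 + 32.06 + 4(16.00) = 120.37 g/mol.
M(H2) = 2(1.008) = 2.016 g/mol.
n(MgSO4) = 137.90 g / 120.37 g/mol = 1.1456 mol.
From the equation the MgSO4:H2 mole ratio is 1:1, so n(H2) = 1.1456 × 1/1 = 1.1456 mol.
Mass of H2 = 1.1456 mol × 2.016 g/mol = 2.3096 g.

2.310 g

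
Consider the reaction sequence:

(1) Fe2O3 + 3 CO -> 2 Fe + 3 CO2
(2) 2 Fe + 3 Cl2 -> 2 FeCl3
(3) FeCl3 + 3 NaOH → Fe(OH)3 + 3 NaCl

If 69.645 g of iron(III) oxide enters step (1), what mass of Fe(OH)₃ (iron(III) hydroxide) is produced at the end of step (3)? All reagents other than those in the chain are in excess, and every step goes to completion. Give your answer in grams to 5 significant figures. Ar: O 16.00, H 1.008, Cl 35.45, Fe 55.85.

93.215 g

M(Fe2O3) = 2(55.85) + 3(16.00) = 159.70 g/mol.
M(Fe(OH)3) = 55.85 + 3(16.00) + 3(1.008) = 106.874 g/mol.
n(Fe2O3) = 69.645 / 159.70 = 0.436099 mol.
Reaction (1): Fe2O3→Fe ratio 1:2 ⇒ n(Fe) = 0.872198 mol.
Reaction (2): Fe→FeCl3 ratio 2:2 ⇒ n(FeCl3) = 0.872198 mol.
Reaction (3): FeCl3→Fe(OH)3 ratio 1:1 ⇒ n(Fe(OH)3) = 0.872198 mol.
Mass of Fe(OH)3 = 0.872198 × 106.874 = 93.2153 g.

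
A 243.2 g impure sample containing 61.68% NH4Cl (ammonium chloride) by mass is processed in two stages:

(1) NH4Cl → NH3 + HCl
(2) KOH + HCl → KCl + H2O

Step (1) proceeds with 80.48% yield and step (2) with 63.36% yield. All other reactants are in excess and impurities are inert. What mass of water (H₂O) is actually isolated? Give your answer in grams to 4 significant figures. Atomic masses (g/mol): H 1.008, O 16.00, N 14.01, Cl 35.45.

Pure NH4Cl = 243.2 × 0.6168 = 150.01 g.
M(NH4Cl) = 14.01 + 4(1.008) + 35.45 = 53.492 g/mol.
M(H2O) = 2(1.008) + 16.00 = 18.016 g/mol.
n(NH4Cl) = 150.01 / 53.492 = 2.8043 mol.
Step 1 (NH4Cl:HCl = 1:1): theoretical n(HCl) = 2.8043 mol; at 80.48% yield, n(HCl) = 2.2569 mol.
Step 2 (HCl:H2O = 1:1): theoretical n(H2O) = 2.2569 mol, so theoretical mass = 2.2569 × 18.016 = 40.660 g.
At 63.36% yield, actual mass of H2O = 40.660 × 0.6336 = 25.762 g.

25.76 g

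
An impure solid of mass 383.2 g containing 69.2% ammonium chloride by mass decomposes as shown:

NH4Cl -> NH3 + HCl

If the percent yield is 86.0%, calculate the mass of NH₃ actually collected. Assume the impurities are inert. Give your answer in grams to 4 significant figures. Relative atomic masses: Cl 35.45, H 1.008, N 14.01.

Pure NH4Cl available = 383.2 g × 0.692 = 265.17 g.
M(NH4Cl) = 14.01 + 4(1.008) + 35.45 = 53.492 g/mol.
M(NH3) = 14.01 + 3(1.008) = 17.034 g/mol.
n(NH4Cl) = 265.17 g / 53.492 g/mol = 4.9573 mol.
From the equation the NH4Cl:NH3 mole ratio is 1:1, so n(NH3) = 4.9573 × 1/1 = 4.9573 mol.
Mass of NH3 = 4.9573 mol × 17.034 g/mol = 84.442 g.
Actual mass collected = 84.442 g × 0.860 = 72.620 g.

72.62 g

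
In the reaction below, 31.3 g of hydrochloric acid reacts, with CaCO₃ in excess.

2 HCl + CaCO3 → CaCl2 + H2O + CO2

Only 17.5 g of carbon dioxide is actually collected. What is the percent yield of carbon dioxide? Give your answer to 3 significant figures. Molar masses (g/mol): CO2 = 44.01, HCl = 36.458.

n(HCl) = 31.30 g / 36.458 g/mol = 0.8585 mol.
From the equation the HCl:CO2 mole ratio is 2:1, so n(CO2) = 0.8585 × 1/2 = 0.4293 mol.
Mass of CO2 = 0.4293 mol × 44.01 g/mol = 18.89 g.
This is the theoretical yield. Percent yield = 17.5 g / 18.89 g × 100% = 92.63%.

92.6 %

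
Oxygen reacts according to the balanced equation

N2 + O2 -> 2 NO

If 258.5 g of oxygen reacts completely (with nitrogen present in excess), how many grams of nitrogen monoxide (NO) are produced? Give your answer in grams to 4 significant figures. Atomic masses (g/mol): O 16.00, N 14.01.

484.8 g

M(O2) = 2(16.00) = 32.00 g/mol.
M(NO) = 14.01 + 16.00 = 30.01 g/mol.
n(O2) = 258.50 g / 32.00 g/mol = 8.0781 mol.
From the equation the O2:NO mole ratio is 1:2, so n(NO) = 8.0781 × 2/1 = 16.156 mol.
Mass of NO = 16.156 mol × 30.01 g/mol = 484.85 g.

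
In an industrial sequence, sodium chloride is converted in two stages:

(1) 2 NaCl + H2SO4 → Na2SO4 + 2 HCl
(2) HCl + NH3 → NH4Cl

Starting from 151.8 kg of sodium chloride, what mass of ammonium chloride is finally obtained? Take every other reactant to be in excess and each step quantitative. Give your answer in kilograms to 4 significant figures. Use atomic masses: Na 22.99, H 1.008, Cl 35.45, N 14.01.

138.9 kg

M(NaCl) = 22.99 + 35.45 = 58.44 g/mol.
M(NH4Cl) = 14.01 + 4(1.008) + 35.45 = 53.492 g/mol.
151.8 kg = 151800 g.
n(NaCl) = 151800 / 58.44 = 2597.5 mol.
Step 1 gives a 2:2 ratio of NaCl to HCl, so n(HCl) = 2597.5 mol.
In step 2 the HCl:NH4Cl ratio is 1:1, so n(NH4Cl) = 2597.5 mol.
Mass of NH4Cl = 2597.5 × 53.492 = 138950 g = 138.9 kg.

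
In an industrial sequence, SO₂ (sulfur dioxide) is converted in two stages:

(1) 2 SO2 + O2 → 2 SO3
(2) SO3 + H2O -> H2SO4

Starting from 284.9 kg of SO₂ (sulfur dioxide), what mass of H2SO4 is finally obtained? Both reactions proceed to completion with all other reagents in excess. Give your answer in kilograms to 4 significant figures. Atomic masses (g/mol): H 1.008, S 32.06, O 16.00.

M(SO2) = 32.06 + 2(16.00) = 64.06 g/mol.
M(H2SO4) = 2(1.008) + 32.06 + 4(16.00) = 98.076 g/mol.
284.9 kg = 284900 g.
n(SO2) = 284900 / 64.06 = 4447.4 mol.
Step 1 gives a 2:2 ratio of SO2 to SO3, so n(SO3) = 4447.4 mol.
In step 2 the SO3:H2SO4 ratio is 1:1, so n(H2SO4) = 4447.4 mol.
Mass of H2SO4 = 4447.4 × 98.076 = 436180 g = 436.2 kg.

436.2 kg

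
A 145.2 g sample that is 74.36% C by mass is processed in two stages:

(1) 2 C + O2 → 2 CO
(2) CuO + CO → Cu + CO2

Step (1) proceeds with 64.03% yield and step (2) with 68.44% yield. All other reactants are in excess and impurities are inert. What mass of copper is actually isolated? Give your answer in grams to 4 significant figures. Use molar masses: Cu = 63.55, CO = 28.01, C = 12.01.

250.4 g

Pure C = 145.2 × 0.7436 = 107.97 g.
n(C) = 107.97 / 12.01 = 8.9901 mol.
Step 1 (C:CO = 2:2): theoretical n(CO) = 8.9901 mol; at 64.03% yield, n(CO) = 5.7563 mol.
Step 2 (CO:Cu = 1:1): theoretical n(Cu) = 5.7563 mol, so theoretical mass = 5.7563 × 63.55 = 365.82 g.
At 68.44% yield, actual mass of Cu = 365.82 × 0.6844 = 250.36 g.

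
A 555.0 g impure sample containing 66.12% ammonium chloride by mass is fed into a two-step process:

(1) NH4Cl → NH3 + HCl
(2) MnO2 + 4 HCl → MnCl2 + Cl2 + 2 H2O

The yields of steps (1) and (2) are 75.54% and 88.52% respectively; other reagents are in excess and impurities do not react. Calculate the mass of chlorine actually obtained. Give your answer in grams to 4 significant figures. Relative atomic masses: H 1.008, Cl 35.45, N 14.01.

81.31 g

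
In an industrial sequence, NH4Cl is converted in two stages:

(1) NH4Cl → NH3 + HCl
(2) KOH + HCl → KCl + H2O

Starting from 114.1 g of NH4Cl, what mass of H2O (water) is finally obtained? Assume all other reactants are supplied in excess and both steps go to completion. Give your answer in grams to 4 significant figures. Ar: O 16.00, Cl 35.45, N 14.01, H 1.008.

38.43 g

M(NH4Cl) = 14.01 + 4(1.008) + 35.45 = 53.492 g/mol.
M(H2O) = 2(1.008) + 16.00 = 18.016 g/mol.
n(NH4Cl) = 114.10 / 53.492 = 2.1330 mol.
Step 1 gives a 1:1 ratio of NH4Cl to HCl, so n(HCl) = 2.1330 mol.
In step 2 the HCl:H2O ratio is 1:1, so n(H2O) = 2.1330 mol.
Mass of H2O = 2.1330 × 18.016 = 38.429 g.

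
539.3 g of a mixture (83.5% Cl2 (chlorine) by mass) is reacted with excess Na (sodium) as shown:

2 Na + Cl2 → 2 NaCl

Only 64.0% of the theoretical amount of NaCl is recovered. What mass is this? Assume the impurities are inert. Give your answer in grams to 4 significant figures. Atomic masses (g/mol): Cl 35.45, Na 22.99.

Pure Cl2 available = 539.3 g × 0.835 = 450.32 g.
M(Cl2) = 2(35.45) = 70.90 g/mol.
M(NaCl) = 22.99 + 35.45 = 58.44 g/mol.
n(Cl2) = 450.32 g / 70.90 g/mol = 6.3514 mol.
From the equation the Cl2:NaCl mole ratio is 1:2, so n(NaCl) = 6.3514 × 2/1 = 12.703 mol.
Mass of NaCl = 12.703 mol × 58.44 g/mol = 742.35 g.
Actual mass collected = 742.35 g × 0.640 = 475.11 g.

475.1 g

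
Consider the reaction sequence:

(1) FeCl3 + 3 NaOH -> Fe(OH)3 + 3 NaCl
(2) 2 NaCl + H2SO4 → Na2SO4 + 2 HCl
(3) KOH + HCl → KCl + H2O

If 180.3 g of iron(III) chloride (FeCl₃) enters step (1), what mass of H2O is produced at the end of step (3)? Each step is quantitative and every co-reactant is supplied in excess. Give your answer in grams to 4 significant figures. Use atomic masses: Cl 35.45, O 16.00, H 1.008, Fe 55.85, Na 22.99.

M(FeCl3) = 55.85 + 3(35.45) = 162.20 g/mol.
M(H2O) = 2(1.008) + 16.00 = 18.016 g/mol.
n(FeCl3) = 180.3 / 162.20 = 1.1116 mol.
Reaction (1): FeCl3→NaCl ratio 1:3 ⇒ n(NaCl) = 3.3348 mol.
Reaction (2): NaCl→HCl ratio 2:2 ⇒ n(HCl) = 3.3348 mol.
Reaction (3): HCl→H2O ratio 1:1 ⇒ n(H2O) = 3.3348 mol.
Mass of H2O = 3.3348 × 18.016 = 60.079 g.

60.08 g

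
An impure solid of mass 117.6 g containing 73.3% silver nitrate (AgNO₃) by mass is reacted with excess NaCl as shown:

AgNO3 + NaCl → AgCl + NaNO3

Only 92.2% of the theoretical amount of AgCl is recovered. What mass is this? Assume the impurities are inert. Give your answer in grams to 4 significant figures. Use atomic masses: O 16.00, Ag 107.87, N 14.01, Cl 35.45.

Pure AgNO3 available = 117.6 g × 0.733 = 86.201 g.
M(AgNO3) = 107.87 + 14.01 + 3(16.00) = 169.88 g/mol.
M(AgCl) = 107.87 + 35.45 = 143.32 g/mol.
n(AgNO3) = 86.201 g / 169.88 g/mol = 0.50742 mol.
From the equation the AgNO3:AgCl mole ratio is 1:1, so n(AgCl) = 0.50742 × 1/1 = 0.50742 mol.
Mass of AgCl = 0.50742 mol × 143.32 g/mol = 72.724 g.
Actual mass collected = 72.724 g × 0.922 = 67.051 g.

67.05 g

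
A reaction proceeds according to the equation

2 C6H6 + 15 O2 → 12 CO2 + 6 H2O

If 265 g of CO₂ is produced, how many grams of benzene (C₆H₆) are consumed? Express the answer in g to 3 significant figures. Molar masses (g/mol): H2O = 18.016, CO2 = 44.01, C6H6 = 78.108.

78.4 g

n(CO2) = 265.0 g / 44.01 g/mol = 6.021 mol.
From the equation the CO2:C6H6 mole ratio is 12:2, so n(C6H6) = 6.021 × 2/12 = 1.004 mol.
Mass of C6H6 = 1.004 mol × 78.108 g/mol = 78.39 g.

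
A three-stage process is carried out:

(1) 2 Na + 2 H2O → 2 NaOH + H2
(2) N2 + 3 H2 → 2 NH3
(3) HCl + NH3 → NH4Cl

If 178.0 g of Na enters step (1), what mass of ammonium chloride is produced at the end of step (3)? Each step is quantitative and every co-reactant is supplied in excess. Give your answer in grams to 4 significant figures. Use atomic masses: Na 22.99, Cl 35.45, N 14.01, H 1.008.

138.1 g

M(Na) = 22.99 g/mol.
M(NH4Cl) = 14.01 + 4(1.008) + 35.45 = 53.492 g/mol.
n(Na) = 178.0 / 22.99 = 7.7425 mol.
Reaction (1): Na→H2 ratio 2:1 ⇒ n(H2) = 3.8712 mol.
Reaction (2): H2→NH3 ratio 3:2 ⇒ n(NH3) = 2.5808 mol.
Reaction (3): NH3→NH4Cl ratio 1:1 ⇒ n(NH4Cl) = 2.5808 mol.
Mass of NH4Cl = 2.5808 × 53.492 = 138.05 g.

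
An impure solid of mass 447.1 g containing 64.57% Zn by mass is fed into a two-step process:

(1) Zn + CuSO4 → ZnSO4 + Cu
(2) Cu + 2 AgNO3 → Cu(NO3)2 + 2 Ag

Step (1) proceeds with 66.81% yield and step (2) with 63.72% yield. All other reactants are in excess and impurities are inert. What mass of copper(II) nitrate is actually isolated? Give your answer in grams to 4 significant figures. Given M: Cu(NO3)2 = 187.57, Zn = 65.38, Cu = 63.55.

352.6 g

Pure Zn = 447.1 × 0.6457 = 288.69 g.
n(Zn) = 288.69 / 65.38 = 4.4156 mol.
Step 1 (Zn:Cu = 1:1): theoretical n(Cu) = 4.4156 mol; at 66.81% yield, n(Cu) = 2.9501 mol.
Step 2 (Cu:Cu(NO3)2 = 1:1): theoretical n(Cu(NO3)2) = 2.9501 mol, so theoretical mass = 2.9501 × 187.57 = 553.34 g.
At 63.72% yield, actual mass of Cu(NO3)2 = 553.34 × 0.6372 = 352.59 g.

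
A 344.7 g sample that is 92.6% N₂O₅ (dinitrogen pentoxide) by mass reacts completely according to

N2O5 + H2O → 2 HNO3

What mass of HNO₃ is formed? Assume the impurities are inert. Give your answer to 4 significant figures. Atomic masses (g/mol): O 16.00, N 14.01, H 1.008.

Mass of pure N2O5 = 344.7 g × 0.926 = 319.19 g.
M(N2O5) = 2(14.01) + 5(16.00) = 108.02 g/mol.
M(HNO3) = 1.008 + 14.01 + 3(16.00) = 63.018 g/mol.
n(N2O5) = 319.19 g / 108.02 g/mol = 2.9549 mol.
From the equation the N2O5:HNO3 mole ratio is 1:2, so n(HNO3) = 2.9549 × 2/1 = 5.9099 mol.
Mass of HNO3 = 5.9099 mol × 63.018 g/mol = 372.43 g.

372.4 g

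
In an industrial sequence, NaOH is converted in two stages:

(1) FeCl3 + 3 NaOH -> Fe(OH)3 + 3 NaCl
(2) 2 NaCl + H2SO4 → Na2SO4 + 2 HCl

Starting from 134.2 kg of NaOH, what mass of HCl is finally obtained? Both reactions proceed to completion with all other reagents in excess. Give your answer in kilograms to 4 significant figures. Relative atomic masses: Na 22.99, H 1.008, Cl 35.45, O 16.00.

122.3 kg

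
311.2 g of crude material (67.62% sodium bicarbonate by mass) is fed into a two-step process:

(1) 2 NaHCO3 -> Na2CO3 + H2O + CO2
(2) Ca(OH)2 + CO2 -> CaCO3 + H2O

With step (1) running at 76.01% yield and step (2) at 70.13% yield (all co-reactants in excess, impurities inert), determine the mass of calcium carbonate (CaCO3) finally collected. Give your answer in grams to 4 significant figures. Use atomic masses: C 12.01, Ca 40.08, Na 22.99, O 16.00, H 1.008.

Pure NaHCO3 = 311.2 × 0.6762 = 210.43 g.
M(NaHCO3) = 22.99 + 1.008 + 12.01 + 3(16.00) = 84.008 g/mol.
M(CaCO3) = 40.08 + 12.01 + 3(16.00) = 100.09 g/mol.
n(NaHCO3) = 210.43 / 84.008 = 2.5049 mol.
Step 1 (NaHCO3:CO2 = 2:1): theoretical n(CO2) = 1.2525 mol; at 76.01% yield, n(CO2) = 0.95200 mol.
Step 2 (CO2:CaCO3 = 1:1): theoretical n(CaCO3) = 0.95200 mol, so theoretical mass = 0.95200 × 100.09 = 95.285 g.
At 70.13% yield, actual mass of CaCO3 = 95.285 × 0.7013 = 66.824 g.

66.82 g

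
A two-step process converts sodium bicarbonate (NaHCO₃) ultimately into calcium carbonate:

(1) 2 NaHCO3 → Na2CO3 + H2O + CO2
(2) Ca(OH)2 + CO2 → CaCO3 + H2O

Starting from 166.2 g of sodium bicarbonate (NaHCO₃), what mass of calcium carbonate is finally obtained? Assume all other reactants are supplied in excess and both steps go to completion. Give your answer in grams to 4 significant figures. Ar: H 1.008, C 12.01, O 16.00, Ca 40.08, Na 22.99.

99.01 g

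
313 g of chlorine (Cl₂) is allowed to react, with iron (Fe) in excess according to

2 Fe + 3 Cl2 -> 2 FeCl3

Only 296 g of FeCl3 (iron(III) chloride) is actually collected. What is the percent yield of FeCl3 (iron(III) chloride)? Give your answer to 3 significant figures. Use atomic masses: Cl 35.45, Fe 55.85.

M(Cl2) = 2(35.45) = 70.90 g/mol.
M(FeCl3) = 55.85 + 3(35.45) = 162.20 g/mol.
n(Cl2) = 313.0 g / 70.90 g/mol = 4.415 mol.
From the equation the Cl2:FeCl3 mole ratio is 3:2, so n(FeCl3) = 4.415 × 2/3 = 2.943 mol.
Mass of FeCl3 = 2.943 mol × 162.20 g/mol = 477.4 g.
This is the theoretical yield. Percent yield = 296 g / 477.4 g × 100% = 62.01%.

62.0 %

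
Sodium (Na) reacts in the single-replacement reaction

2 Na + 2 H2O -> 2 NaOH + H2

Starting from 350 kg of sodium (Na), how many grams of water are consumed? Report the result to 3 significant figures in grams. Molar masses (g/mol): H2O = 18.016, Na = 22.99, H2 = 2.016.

Convert: 350 kg = 350000 g.
n(Na) = 350000 g / 22.99 g/mol = 15220 mol.
From the equation the Na:H2O mole ratio is 2:2, so n(H2O) = 15220 × 2/2 = 15220 mol.
Mass of H2O = 15220 mol × 18.016 g/mol = 274300 g.

274000 g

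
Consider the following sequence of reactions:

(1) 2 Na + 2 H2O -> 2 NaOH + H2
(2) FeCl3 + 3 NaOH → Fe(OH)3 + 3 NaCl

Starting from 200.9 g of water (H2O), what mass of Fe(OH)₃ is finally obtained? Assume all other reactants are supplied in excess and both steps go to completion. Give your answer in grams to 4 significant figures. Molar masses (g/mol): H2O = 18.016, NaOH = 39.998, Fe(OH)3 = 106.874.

397.3 g

n(H2O) = 200.90 / 18.016 = 11.151 mol.
Step 1 gives a 2:2 ratio of H2O to NaOH, so n(NaOH) = 11.151 mol.
In step 2 the NaOH:Fe(OH)3 ratio is 3:1, so n(Fe(OH)3) = 3.7171 mol.
Mass of Fe(OH)3 = 3.7171 × 106.874 = 397.26 g.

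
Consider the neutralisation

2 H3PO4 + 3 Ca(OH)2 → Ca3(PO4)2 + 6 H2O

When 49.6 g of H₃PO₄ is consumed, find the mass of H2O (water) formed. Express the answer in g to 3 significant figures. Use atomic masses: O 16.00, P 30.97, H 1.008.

27.4 g

M(H3PO4) = 3(1.008) + 30.97 + 4(16.00) = 97.994 g/mol.
M(H2O) = 2(1.008) + 16.00 = 18.016 g/mol.
n(H3PO4) = 49.60 g / 97.994 g/mol = 0.5062 mol.
From the equation the H3PO4:H2O mole ratio is 2:6, so n(H2O) = 0.5062 × 6/2 = 1.518 mol.
Mass of H2O = 1.518 mol × 18.016 g/mol = 27.36 g.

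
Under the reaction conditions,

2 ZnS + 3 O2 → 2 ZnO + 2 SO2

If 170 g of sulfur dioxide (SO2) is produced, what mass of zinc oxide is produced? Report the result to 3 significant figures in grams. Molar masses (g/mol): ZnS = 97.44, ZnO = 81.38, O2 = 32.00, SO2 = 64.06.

216 g

n(SO2) = 170.0 g / 64.06 g/mol = 2.654 mol.
From the equation the SO2:ZnO mole ratio is 2:2, so n(ZnO) = 2.654 × 2/2 = 2.654 mol.
Mass of ZnO = 2.654 mol × 81.38 g/mol = 216.0 g.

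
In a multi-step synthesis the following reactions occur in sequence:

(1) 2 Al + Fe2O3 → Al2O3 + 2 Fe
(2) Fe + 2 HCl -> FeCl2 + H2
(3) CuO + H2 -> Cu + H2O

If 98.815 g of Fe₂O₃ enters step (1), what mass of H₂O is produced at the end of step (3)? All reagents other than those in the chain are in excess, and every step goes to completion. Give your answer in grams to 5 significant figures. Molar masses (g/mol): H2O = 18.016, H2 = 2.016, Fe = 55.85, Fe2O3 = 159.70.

22.295 g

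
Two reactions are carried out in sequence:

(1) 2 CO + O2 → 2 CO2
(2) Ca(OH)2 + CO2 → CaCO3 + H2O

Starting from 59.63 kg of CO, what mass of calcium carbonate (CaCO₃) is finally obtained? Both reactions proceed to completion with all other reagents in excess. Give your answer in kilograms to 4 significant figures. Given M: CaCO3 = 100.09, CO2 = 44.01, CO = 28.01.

59.63 kg = 59630 g.
n(CO) = 59630 / 28.01 = 2128.9 mol.
Step 1 gives a 2:2 ratio of CO to CO2, so n(CO2) = 2128.9 mol.
In step 2 the CO2:CaCO3 ratio is 1:1, so n(CaCO3) = 2128.9 mol.
Mass of CaCO3 = 2128.9 × 100.09 = 213080 g = 213.1 kg.

213.1 kg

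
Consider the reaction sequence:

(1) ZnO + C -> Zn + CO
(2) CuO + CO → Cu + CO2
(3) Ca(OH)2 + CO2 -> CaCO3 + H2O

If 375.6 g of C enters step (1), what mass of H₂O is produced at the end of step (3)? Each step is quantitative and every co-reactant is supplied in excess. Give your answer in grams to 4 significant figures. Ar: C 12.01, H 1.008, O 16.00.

563.4 g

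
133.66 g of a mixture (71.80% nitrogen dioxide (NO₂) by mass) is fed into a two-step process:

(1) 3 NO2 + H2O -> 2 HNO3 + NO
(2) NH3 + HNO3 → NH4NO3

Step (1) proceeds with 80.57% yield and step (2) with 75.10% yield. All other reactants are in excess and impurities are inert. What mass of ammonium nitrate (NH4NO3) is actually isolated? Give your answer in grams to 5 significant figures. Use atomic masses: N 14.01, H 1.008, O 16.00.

67.355 g

Pure NO2 = 133.66 × 0.7180 = 95.9679 g.
M(NO2) = 14.01 + 2(16.00) = 46.01 g/mol.
M(NH4NO3) = 2(14.01) + 4(1.008) + 3(16.00) = 80.052 g/mol.
n(NO2) = 95.9679 / 46.01 = 2.08580 mol.
Step 1 (NO2:HNO3 = 3:2): theoretical n(HNO3) = 1.39054 mol; at 80.57% yield, n(HNO3) = 1.12036 mol.
Step 2 (HNO3:NH4NO3 = 1:1): theoretical n(NH4NO3) = 1.12036 mol, so theoretical mass = 1.12036 × 80.052 = 89.6867 g.
At 75.10% yield, actual mass of NH4NO3 = 89.6867 × 0.7510 = 67.3547 g.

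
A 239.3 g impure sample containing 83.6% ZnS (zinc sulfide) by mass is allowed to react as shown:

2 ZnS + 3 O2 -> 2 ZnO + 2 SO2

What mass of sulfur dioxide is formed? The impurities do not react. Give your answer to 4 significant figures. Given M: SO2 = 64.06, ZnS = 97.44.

131.5 g

Mass of pure ZnS = 239.3 g × 0.836 = 200.05 g.
n(ZnS) = 200.05 g / 97.44 g/mol = 2.0531 mol.
From the equation the ZnS:SO2 mole ratio is 2:2, so n(SO2) = 2.0531 × 2/2 = 2.0531 mol.
Mass of SO2 = 2.0531 mol × 64.06 g/mol = 131.52 g.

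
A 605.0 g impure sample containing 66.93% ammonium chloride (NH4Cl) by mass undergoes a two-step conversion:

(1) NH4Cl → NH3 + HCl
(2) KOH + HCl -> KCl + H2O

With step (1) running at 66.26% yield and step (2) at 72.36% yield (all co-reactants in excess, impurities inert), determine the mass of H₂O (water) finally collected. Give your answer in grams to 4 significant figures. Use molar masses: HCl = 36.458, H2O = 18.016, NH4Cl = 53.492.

65.39 g

Pure NH4Cl = 605.0 × 0.6693 = 404.93 g.
n(NH4Cl) = 404.93 / 53.492 = 7.5699 mol.
Step 1 (NH4Cl:HCl = 1:1): theoretical n(HCl) = 7.5699 mol; at 66.26% yield, n(HCl) = 5.0158 mol.
Step 2 (HCl:H2O = 1:1): theoretical n(H2O) = 5.0158 mol, so theoretical mass = 5.0158 × 18.016 = 90.364 g.
At 72.36% yield, actual mass of H2O = 90.364 × 0.7236 = 65.388 g.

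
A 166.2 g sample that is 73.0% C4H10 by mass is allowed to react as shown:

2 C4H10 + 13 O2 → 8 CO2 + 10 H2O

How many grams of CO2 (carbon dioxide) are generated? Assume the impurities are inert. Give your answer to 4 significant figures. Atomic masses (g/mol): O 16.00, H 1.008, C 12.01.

367.5 g

Mass of pure C4H10 = 166.2 g × 0.730 = 121.33 g.
M(C4H10) = 4(12.01) + 10(1.008) = 58.12 g/mol.
M(CO2) = 12.01 + 2(16.00) = 44.01 g/mol.
n(C4H10) = 121.33 g / 58.12 g/mol = 2.0875 mol.
From the equation the C4H10:CO2 mole ratio is 2:8, so n(CO2) = 2.0875 × 8/2 = 8.3500 mol.
Mass of CO2 = 8.3500 mol × 44.01 g/mol = 367.49 g.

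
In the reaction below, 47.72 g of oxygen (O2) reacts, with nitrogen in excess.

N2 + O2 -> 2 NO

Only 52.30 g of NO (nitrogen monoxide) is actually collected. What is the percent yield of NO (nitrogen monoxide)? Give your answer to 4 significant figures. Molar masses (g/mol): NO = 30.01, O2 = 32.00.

n(O2) = 47.720 g / 32.00 g/mol = 1.4912 mol.
From the equation the O2:NO mole ratio is 1:2, so n(NO) = 1.4912 × 2/1 = 2.9825 mol.
Mass of NO = 2.9825 mol × 30.01 g/mol = 89.505 g.
This is the theoretical yield. Percent yield = 52.30 g / 89.505 g × 100% = 58.433%.

58.43 %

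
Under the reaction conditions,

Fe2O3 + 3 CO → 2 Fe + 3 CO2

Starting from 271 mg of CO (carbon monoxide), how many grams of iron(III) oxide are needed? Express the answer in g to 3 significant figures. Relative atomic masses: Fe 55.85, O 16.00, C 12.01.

M(CO) = 12.01 + 16.00 = 28.01 g/mol.
M(Fe2O3) = 2(55.85) + 3(16.00) = 159.70 g/mol.
Convert: 271 mg = 0.2710 g.
n(CO) = 0.2710 g / 28.01 g/mol = 0.009675 mol.
From the equation the CO:Fe2O3 mole ratio is 3:1, so n(Fe2O3) = 0.009675 × 1/3 = 0.003225 mol.
Mass of Fe2O3 = 0.003225 mol × 159.70 g/mol = 0.5150 g.

0.515 g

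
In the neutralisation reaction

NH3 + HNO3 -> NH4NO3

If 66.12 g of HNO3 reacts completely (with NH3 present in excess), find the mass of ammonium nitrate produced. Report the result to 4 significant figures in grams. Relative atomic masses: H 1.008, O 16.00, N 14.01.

83.99 g

M(HNO3) = 1.008 + 14.01 + 3(16.00) = 63.018 g/mol.
M(NH4NO3) = 2(14.01) + 4(1.008) + 3(16.00) = 80.052 g/mol.
n(HNO3) = 66.120 g / 63.018 g/mol = 1.0492 mol.
From the equation the HNO3:NH4NO3 mole ratio is 1:1, so n(NH4NO3) = 1.0492 × 1/1 = 1.0492 mol.
Mass of NH4NO3 = 1.0492 mol × 80.052 g/mol = 83.992 g.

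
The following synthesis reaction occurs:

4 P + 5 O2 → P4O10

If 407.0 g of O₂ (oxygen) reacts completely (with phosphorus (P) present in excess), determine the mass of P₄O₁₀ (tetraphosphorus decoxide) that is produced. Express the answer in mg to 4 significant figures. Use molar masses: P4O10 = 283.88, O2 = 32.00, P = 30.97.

722100 mg

n(O2) = 407.00 g / 32.00 g/mol = 12.719 mol.
From the equation the O2:P4O10 mole ratio is 5:1, so n(P4O10) = 12.719 × 1/5 = 2.5438 mol.
Mass of P4O10 = 2.5438 mol × 283.88 g/mol = 722.12 g.
Converting to mg: 722.12 g = 722100 mg.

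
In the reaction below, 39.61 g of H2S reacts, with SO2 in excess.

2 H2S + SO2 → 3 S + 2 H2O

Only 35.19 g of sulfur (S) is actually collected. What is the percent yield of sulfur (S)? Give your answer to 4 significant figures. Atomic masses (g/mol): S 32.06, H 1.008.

M(H2S) = 2(1.008) + 32.06 = 34.076 g/mol.
M(S) = 32.06 g/mol.
n(H2S) = 39.610 g / 34.076 g/mol = 1.1624 mol.
From the equation the H2S:S mole ratio is 2:3, so n(S) = 1.1624 × 3/2 = 1.7436 mol.
Mass of S = 1.7436 mol × 32.06 g/mol = 55.900 g.
This is the theoretical yield. Percent yield = 35.19 g / 55.900 g × 100% = 62.952%.

62.95 %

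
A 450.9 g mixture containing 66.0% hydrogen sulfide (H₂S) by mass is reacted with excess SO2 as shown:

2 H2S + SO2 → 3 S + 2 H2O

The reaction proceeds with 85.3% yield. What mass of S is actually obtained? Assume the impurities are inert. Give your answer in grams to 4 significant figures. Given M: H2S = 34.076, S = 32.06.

Pure H2S available = 450.9 g × 0.660 = 297.59 g.
n(H2S) = 297.59 g / 34.076 g/mol = 8.7332 mol.
From the equation the H2S:S mole ratio is 2:3, so n(S) = 8.7332 × 3/2 = 13.100 mol.
Mass of S = 13.100 mol × 32.06 g/mol = 419.98 g.
Actual mass collected = 419.98 g × 0.853 = 358.24 g.

358.2 g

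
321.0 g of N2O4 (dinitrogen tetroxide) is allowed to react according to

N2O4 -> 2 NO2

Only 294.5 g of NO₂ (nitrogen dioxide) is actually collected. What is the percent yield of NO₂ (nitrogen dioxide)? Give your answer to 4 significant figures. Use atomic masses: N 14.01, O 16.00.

M(N2O4) = 2(14.01) + 4(16.00) = 92.02 g/mol.
M(NO2) = 14.01 + 2(16.00) = 46.01 g/mol.
n(N2O4) = 321.00 g / 92.02 g/mol = 3.4884 mol.
From the equation the N2O4:NO2 mole ratio is 1:2, so n(NO2) = 3.4884 × 2/1 = 6.9767 mol.
Mass of NO2 = 6.9767 mol × 46.01 g/mol = 321.00 g.
This is the theoretical yield. Percent yield = 294.5 g / 321.00 g × 100% = 91.745%.

91.74 %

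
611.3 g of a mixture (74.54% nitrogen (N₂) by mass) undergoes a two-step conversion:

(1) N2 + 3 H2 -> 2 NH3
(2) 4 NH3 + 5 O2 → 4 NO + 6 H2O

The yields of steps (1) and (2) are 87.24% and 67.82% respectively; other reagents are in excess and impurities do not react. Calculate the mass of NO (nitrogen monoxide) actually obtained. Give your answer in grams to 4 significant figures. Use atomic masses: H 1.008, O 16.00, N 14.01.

577.5 g

Pure N2 = 611.3 × 0.7454 = 455.66 g.
M(N2) = 2(14.01) = 28.02 g/mol.
M(NO) = 14.01 + 16.00 = 30.01 g/mol.
n(N2) = 455.66 / 28.02 = 16.262 mol.
Step 1 (N2:NH3 = 1:2): theoretical n(NH3) = 32.524 mol; at 87.24% yield, n(NH3) = 28.374 mol.
Step 2 (NH3:NO = 4:4): theoretical n(NO) = 28.374 mol, so theoretical mass = 28.374 × 30.01 = 851.51 g.
At 67.82% yield, actual mass of NO = 851.51 × 0.6782 = 577.49 g.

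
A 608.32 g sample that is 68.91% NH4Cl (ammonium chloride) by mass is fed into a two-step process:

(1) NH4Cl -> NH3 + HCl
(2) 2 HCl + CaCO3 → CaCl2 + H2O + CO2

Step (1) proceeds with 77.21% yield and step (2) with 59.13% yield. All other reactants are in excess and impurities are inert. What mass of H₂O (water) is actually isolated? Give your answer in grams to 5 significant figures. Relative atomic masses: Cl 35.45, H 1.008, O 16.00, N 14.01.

Pure NH4Cl = 608.32 × 0.6891 = 419.193 g.
M(NH4Cl) = 14.01 + 4(1.008) + 35.45 = 53.492 g/mol.
M(H2O) = 2(1.008) + 16.00 = 18.016 g/mol.
n(NH4Cl) = 419.193 / 53.492 = 7.83656 mol.
Step 1 (NH4Cl:HCl = 1:1): theoretical n(HCl) = 7.83656 mol; at 77.21% yield, n(HCl) = 6.05061 mol.
Step 2 (HCl:H2O = 2:1): theoretical n(H2O) = 3.02530 mol, so theoretical mass = 3.02530 × 18.016 = 54.5039 g.
At 59.13% yield, actual mass of H2O = 54.5039 × 0.5913 = 32.2281 g.

32.228 g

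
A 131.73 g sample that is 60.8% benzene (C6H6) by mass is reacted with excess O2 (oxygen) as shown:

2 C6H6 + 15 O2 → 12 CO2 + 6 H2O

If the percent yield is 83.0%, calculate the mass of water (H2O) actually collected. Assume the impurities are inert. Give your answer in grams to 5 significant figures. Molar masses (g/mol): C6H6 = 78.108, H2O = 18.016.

Pure C6H6 available = 131.73 g × 0.608 = 80.0918 g.
n(C6H6) = 80.0918 g / 78.108 g/mol = 1.02540 mol.
From the equation the C6H6:H2O mole ratio is 2:6, so n(H2O) = 1.02540 × 6/2 = 3.07620 mol.
Mass of H2O = 3.07620 mol × 18.016 g/mol = 55.4207 g.
Actual mass collected = 55.4207 g × 0.830 = 45.9992 g.

45.999 g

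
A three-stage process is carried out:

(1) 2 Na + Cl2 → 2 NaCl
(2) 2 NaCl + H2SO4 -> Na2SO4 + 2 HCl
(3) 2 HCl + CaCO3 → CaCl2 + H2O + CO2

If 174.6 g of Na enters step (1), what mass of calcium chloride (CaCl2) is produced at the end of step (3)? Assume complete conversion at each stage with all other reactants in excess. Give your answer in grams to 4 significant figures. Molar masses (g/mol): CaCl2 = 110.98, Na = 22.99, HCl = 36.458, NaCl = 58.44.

n(Na) = 174.6 / 22.99 = 7.5946 mol.
Reaction (1): Na→NaCl ratio 2:2 ⇒ n(NaCl) = 7.5946 mol.
Reaction (2): NaCl→HCl ratio 2:2 ⇒ n(HCl) = 7.5946 mol.
Reaction (3): HCl→CaCl2 ratio 2:1 ⇒ n(CaCl2) = 3.7973 mol.
Mass of CaCl2 = 3.7973 × 110.98 = 421.42 g.

421.4 g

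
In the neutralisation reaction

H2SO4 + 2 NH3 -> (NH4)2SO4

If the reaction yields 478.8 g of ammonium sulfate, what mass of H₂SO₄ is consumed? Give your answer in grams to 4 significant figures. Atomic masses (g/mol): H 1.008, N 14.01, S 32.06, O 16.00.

M((NH4)2SO4) = 2(14.01) + 8(1.008) + 32.06 + 4(16.00) = 132.144 g/mol.
M(H2SO4) = 2(1.008) + 32.06 + 4(16.00) = 98.076 g/mol.
n((NH4)2SO4) = 478.80 g / 132.144 g/mol = 3.6233 mol.
From the equation the (NH4)2SO4:H2SO4 mole ratio is 1:1, so n(H2SO4) = 3.6233 × 1/1 = 3.6233 mol.
Mass of H2SO4 = 3.6233 mol × 98.076 g/mol = 355.36 g.

355.4 g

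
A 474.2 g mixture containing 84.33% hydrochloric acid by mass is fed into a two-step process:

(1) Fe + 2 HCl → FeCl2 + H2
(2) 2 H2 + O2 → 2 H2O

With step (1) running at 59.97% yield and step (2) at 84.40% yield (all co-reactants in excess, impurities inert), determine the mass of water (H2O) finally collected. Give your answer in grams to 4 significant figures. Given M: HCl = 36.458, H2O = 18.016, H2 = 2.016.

50.01 g

Pure HCl = 474.2 × 0.8433 = 399.89 g.
n(HCl) = 399.89 / 36.458 = 10.969 mol.
Step 1 (HCl:H2 = 2:1): theoretical n(H2) = 5.4843 mol; at 59.97% yield, n(H2) = 3.2889 mol.
Step 2 (H2:H2O = 2:2): theoretical n(H2O) = 3.2889 mol, so theoretical mass = 3.2889 × 18.016 = 59.253 g.
At 84.40% yield, actual mass of H2O = 59.253 × 0.8440 = 50.010 g.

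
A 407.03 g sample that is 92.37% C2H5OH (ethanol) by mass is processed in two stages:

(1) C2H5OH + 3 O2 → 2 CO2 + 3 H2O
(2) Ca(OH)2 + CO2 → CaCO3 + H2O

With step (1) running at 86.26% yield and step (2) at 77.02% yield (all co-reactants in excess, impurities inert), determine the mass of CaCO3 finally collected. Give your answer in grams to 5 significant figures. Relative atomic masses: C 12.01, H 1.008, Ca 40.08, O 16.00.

Pure C2H5OH = 407.03 × 0.9237 = 375.974 g.
M(C2H5OH) = 2(12.01) + 6(1.008) + 16.00 = 46.068 g/mol.
M(CaCO3) = 40.08 + 12.01 + 3(16.00) = 100.09 g/mol.
n(C2H5OH) = 375.974 / 46.068 = 8.16127 mol.
Step 1 (C2H5OH:CO2 = 1:2): theoretical n(CO2) = 16.3225 mol; at 86.26% yield, n(CO2) = 14.0798 mol.
Step 2 (CO2:CaCO3 = 1:1): theoretical n(CaCO3) = 14.0798 mol, so theoretical mass = 14.0798 × 100.09 = 1409.25 g.
At 77.02% yield, actual mass of CaCO3 = 1409.25 × 0.7702 = 1085.40 g.

1085.4 g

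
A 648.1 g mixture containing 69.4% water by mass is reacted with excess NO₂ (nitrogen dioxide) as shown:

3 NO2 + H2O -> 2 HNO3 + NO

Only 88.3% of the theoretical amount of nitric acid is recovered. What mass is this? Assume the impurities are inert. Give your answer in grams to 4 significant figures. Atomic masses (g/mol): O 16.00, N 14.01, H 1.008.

2778 g

Pure H2O available = 648.1 g × 0.694 = 449.78 g.
M(H2O) = 2(1.008) + 16.00 = 18.016 g/mol.
M(HNO3) = 1.008 + 14.01 + 3(16.00) = 63.018 g/mol.
n(H2O) = 449.78 g / 18.016 g/mol = 24.966 mol.
From the equation the H2O:HNO3 mole ratio is 1:2, so n(HNO3) = 24.966 × 2/1 = 49.931 mol.
Mass of HNO3 = 49.931 mol × 63.018 g/mol = 3146.6 g.
Actual mass collected = 3146.6 g × 0.883 = 2778.4 g.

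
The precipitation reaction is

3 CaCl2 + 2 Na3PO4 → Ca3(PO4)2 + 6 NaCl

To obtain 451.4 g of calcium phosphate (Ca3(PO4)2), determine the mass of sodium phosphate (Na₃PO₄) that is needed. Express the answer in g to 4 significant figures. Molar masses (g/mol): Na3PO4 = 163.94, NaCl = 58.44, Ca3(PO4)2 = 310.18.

n(Ca3(PO4)2) = 451.40 g / 310.18 g/mol = 1.4553 mol.
From the equation the Ca3(PO4)2:Na3PO4 mole ratio is 1:2, so n(Na3PO4) = 1.4553 × 2/1 = 2.9106 mol.
Mass of Na3PO4 = 2.9106 mol × 163.94 g/mol = 477.16 g.

477.2 g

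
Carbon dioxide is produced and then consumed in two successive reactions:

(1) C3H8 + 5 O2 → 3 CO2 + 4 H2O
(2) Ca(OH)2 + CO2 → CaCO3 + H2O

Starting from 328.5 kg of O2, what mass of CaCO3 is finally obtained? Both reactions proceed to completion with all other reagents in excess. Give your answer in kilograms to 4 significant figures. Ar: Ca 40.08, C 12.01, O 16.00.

616.5 kg

M(O2) = 2(16.00) = 32.00 g/mol.
M(CaCO3) = 40.08 + 12.01 + 3(16.00) = 100.09 g/mol.
328.5 kg = 328500 g.
n(O2) = 328500 / 32.00 = 10266 mol.
Step 1 gives a 5:3 ratio of O2 to CO2, so n(CO2) = 6159.4 mol.
In step 2 the CO2:CaCO3 ratio is 1:1, so n(CaCO3) = 6159.4 mol.
Mass of CaCO3 = 6159.4 × 100.09 = 616490 g = 616.5 kg.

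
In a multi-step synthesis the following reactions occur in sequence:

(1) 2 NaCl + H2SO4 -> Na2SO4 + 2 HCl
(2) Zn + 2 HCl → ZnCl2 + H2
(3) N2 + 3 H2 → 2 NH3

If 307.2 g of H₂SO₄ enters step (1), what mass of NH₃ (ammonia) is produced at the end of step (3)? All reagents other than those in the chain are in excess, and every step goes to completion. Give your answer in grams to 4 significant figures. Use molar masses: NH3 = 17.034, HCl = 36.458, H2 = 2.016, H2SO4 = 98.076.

35.57 g

n(H2SO4) = 307.2 / 98.076 = 3.1323 mol.
Reaction (1): H2SO4→HCl ratio 1:2 ⇒ n(HCl) = 6.2645 mol.
Reaction (2): HCl→H2 ratio 2:1 ⇒ n(H2) = 3.1323 mol.
Reaction (3): H2→NH3 ratio 3:2 ⇒ n(NH3) = 2.0882 mol.
Mass of NH3 = 2.0882 × 17.034 = 35.570 g.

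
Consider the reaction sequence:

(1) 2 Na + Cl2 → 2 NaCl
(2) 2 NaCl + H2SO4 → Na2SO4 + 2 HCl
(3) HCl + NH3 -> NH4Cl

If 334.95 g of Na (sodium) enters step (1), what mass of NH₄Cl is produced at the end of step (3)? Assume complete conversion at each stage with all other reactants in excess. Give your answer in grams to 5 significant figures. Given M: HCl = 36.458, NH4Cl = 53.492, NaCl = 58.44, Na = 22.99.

779.35 g

n(Na) = 334.95 / 22.99 = 14.5694 mol.
Reaction (1): Na→NaCl ratio 2:2 ⇒ n(NaCl) = 14.5694 mol.
Reaction (2): NaCl→HCl ratio 2:2 ⇒ n(HCl) = 14.5694 mol.
Reaction (3): HCl→NH4Cl ratio 1:1 ⇒ n(NH4Cl) = 14.5694 mol.
Mass of NH4Cl = 14.5694 × 53.492 = 779.345 g.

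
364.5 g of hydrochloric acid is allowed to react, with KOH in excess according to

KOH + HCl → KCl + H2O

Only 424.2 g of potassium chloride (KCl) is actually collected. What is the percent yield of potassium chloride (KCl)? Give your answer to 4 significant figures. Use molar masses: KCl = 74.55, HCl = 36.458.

n(HCl) = 364.50 g / 36.458 g/mol = 9.9978 mol.
From the equation the HCl:KCl mole ratio is 1:1, so n(KCl) = 9.9978 × 1/1 = 9.9978 mol.
Mass of KCl = 9.9978 mol × 74.55 g/mol = 745.34 g.
This is the theoretical yield. Percent yield = 424.2 g / 745.34 g × 100% = 56.914%.

56.91 %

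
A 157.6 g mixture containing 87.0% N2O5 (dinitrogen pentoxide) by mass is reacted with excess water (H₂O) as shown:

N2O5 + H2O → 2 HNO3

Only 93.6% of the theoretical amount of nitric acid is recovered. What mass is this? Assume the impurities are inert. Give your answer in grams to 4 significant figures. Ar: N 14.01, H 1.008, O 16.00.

Pure N2O5 available = 157.6 g × 0.870 = 137.11 g.
M(N2O5) = 2(14.01) + 5(16.00) = 108.02 g/mol.
M(HNO3) = 1.008 + 14.01 + 3(16.00) = 63.018 g/mol.
n(N2O5) = 137.11 g / 108.02 g/mol = 1.2693 mol.
From the equation the N2O5:HNO3 mole ratio is 1:2, so n(HNO3) = 1.2693 × 2/1 = 2.5386 mol.
Mass of HNO3 = 2.5386 mol × 63.018 g/mol = 159.98 g.
Actual mass collected = 159.98 g × 0.936 = 149.74 g.

149.7 g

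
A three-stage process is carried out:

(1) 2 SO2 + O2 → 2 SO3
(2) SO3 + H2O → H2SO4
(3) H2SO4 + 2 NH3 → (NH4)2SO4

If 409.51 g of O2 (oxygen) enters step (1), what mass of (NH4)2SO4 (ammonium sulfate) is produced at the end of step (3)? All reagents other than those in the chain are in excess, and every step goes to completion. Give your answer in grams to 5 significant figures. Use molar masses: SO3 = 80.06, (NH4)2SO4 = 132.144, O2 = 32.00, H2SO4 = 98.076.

3382.1 g

n(O2) = 409.51 / 32.00 = 12.7972 mol.
Reaction (1): O2→SO3 ratio 1:2 ⇒ n(SO3) = 25.5944 mol.
Reaction (2): SO3→H2SO4 ratio 1:1 ⇒ n(H2SO4) = 25.5944 mol.
Reaction (3): H2SO4→(NH4)2SO4 ratio 1:1 ⇒ n((NH4)2SO4) = 25.5944 mol.
Mass of (NH4)2SO4 = 25.5944 × 132.144 = 3382.14 g.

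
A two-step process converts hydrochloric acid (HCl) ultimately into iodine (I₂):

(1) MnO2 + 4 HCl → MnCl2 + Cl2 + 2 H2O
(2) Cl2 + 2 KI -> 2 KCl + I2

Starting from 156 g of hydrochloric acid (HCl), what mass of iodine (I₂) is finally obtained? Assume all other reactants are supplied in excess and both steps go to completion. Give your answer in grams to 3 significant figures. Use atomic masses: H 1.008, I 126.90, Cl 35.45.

271 g

M(HCl) = 1.008 + 35.45 = 36.458 g/mol.
M(I2) = 2(126.90) = 253.80 g/mol.
n(HCl) = 156.0 / 36.458 = 4.279 mol.
Step 1 gives a 4:1 ratio of HCl to Cl2, so n(Cl2) = 1.070 mol.
In step 2 the Cl2:I2 ratio is 1:1, so n(I2) = 1.070 mol.
Mass of I2 = 1.070 × 253.80 = 271.5 g.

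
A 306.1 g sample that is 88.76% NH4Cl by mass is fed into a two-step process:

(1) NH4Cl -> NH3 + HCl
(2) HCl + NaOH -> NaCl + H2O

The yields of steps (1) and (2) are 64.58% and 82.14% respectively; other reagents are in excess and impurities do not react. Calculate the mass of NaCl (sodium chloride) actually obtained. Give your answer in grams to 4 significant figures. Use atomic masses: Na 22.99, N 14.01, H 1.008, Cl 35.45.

Pure NH4Cl = 306.1 × 0.8876 = 271.69 g.
M(NH4Cl) = 14.01 + 4(1.008) + 35.45 = 53.492 g/mol.
M(NaCl) = 22.99 + 35.45 = 58.44 g/mol.
n(NH4Cl) = 271.69 / 53.492 = 5.0792 mol.
Step 1 (NH4Cl:HCl = 1:1): theoretical n(HCl) = 5.0792 mol; at 64.58% yield, n(HCl) = 3.2801 mol.
Step 2 (HCl:NaCl = 1:1): theoretical n(NaCl) = 3.2801 mol, so theoretical mass = 3.2801 × 58.44 = 191.69 g.
At 82.14% yield, actual mass of NaCl = 191.69 × 0.8214 = 157.45 g.

157.5 g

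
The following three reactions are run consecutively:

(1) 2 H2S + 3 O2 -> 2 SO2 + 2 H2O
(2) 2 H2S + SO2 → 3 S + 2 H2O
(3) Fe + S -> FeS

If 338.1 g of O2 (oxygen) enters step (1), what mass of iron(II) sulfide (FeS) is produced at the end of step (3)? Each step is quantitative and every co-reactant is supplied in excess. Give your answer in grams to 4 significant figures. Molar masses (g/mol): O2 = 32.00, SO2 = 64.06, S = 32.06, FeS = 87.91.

1858 g

n(O2) = 338.1 / 32.00 = 10.566 mol.
Reaction (1): O2→SO2 ratio 3:2 ⇒ n(SO2) = 7.0438 mol.
Reaction (2): SO2→S ratio 1:3 ⇒ n(S) = 21.131 mol.
Reaction (3): S→FeS ratio 1:1 ⇒ n(FeS) = 21.131 mol.
Mass of FeS = 21.131 × 87.91 = 1857.6 g.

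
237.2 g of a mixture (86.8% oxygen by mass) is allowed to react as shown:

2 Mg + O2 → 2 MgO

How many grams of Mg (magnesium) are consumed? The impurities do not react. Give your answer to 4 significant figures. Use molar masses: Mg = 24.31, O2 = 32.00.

Mass of pure O2 = 237.2 g × 0.868 = 205.89 g.
n(O2) = 205.89 g / 32.00 g/mol = 6.4341 mol.
From the equation the O2:Mg mole ratio is 1:2, so n(Mg) = 6.4341 × 2/1 = 12.868 mol.
Mass of Mg = 12.868 mol × 24.31 g/mol = 312.82 g.

312.8 g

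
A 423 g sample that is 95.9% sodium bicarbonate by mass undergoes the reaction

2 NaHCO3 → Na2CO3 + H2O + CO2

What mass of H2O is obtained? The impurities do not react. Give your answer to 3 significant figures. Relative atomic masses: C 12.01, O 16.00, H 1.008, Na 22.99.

Mass of pure NaHCO3 = 423 g × 0.959 = 405.7 g.
M(NaHCO3) = 22.99 + 1.008 + 12.01 + 3(16.00) = 84.008 g/mol.
M(H2O) = 2(1.008) + 16.00 = 18.016 g/mol.
n(NaHCO3) = 405.7 g / 84.008 g/mol = 4.829 mol.
From the equation the NaHCO3:H2O mole ratio is 2:1, so n(H2O) = 4.829 × 1/2 = 2.414 mol.
Mass of H2O = 2.414 mol × 18.016 g/mol = 43.50 g.

43.5 g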